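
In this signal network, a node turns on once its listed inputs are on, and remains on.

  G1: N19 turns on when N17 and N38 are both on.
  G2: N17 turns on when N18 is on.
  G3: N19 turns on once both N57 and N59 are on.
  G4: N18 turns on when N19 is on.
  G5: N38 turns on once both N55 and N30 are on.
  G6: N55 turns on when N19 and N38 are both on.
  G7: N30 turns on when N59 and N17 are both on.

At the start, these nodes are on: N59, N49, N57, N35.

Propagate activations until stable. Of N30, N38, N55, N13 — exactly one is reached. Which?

N30

G3: N57 and N59 on → N19 on.
N19 is on, so N18 turns on (G4).
G2: N18 on → N17 on.
N59 and N17 are on, so N30 turns on (G7).
N55 would need N19 and N38 (G6), but N38 never turns on. N38 would need N55 and N30 (G5), but N55 never turns on. No rule produces N13, and it is not given.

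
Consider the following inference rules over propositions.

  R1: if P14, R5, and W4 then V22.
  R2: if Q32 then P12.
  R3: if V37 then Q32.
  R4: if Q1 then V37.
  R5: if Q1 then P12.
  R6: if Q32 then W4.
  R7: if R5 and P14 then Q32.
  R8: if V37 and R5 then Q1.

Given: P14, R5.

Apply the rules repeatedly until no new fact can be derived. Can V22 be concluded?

Yes

From R5 and P14, R7 gives Q32.
From Q32, R6 gives W4.
P14, R5, and W4 hold, so V22 follows (R1).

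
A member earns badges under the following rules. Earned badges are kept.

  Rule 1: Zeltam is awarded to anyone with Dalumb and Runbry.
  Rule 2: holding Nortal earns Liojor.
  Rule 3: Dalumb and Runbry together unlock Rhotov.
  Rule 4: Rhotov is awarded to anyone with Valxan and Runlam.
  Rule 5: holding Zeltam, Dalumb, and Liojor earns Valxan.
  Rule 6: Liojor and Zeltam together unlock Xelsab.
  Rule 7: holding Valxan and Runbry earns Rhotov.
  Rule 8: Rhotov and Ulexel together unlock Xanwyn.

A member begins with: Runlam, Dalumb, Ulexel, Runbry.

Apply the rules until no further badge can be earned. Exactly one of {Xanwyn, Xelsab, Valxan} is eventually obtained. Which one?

With Dalumb and Runbry, Rhotov is earned (Rule 3).
With Rhotov and Ulexel, Xanwyn is earned (Rule 8).
Valxan would need Zeltam, Dalumb, and Liojor (Rule 5), but Liojor is never earned. Xelsab would need Liojor and Zeltam (Rule 6), but Liojor is never earned.

Xanwyn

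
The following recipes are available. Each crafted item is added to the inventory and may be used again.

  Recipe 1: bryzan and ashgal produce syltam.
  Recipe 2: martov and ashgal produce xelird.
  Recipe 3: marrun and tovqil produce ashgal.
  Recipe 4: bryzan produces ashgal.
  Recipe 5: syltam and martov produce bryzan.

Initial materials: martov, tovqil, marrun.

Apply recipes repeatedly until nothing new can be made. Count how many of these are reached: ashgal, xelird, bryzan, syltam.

marrun and tovqil → ashgal (Recipe 3).
Using Recipe 2, martov and ashgal make xelird.
ashgal: reached.
xelird: reached.
bryzan would need syltam and martov (Recipe 5), but syltam is never obtained.
syltam would need bryzan and ashgal (Recipe 1), but bryzan is never obtained.
Reached: ashgal and xelird — 2 of the 4.

2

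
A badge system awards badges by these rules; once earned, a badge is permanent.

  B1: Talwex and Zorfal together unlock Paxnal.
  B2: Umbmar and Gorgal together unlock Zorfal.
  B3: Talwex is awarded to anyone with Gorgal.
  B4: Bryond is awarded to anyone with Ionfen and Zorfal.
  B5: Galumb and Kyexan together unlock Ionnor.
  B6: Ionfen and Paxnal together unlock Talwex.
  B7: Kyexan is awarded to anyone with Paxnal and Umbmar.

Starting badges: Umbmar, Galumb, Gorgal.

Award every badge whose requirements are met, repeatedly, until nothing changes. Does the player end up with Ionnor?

Yes

With Gorgal, Talwex is earned (B3).
With Umbmar and Gorgal, Zorfal is earned (B2).
With Talwex and Zorfal, Paxnal is earned (B1).
With Paxnal and Umbmar, Kyexan is earned (B7).
With Galumb and Kyexan, Ionnor is earned (B5).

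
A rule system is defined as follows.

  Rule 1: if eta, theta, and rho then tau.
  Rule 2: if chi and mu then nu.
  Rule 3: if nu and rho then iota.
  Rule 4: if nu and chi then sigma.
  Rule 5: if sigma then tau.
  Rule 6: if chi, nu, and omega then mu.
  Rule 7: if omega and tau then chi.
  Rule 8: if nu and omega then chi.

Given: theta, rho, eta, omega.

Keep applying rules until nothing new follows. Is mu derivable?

mu would need chi, nu, and omega (Rule 6), but nu is never established.

No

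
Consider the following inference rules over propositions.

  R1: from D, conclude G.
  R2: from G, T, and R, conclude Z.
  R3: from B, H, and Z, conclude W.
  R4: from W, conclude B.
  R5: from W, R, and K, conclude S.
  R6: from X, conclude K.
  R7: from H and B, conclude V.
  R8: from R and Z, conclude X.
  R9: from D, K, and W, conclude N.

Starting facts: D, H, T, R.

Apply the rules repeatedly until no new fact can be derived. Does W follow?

W would need B, H, and Z (R3), but B is never established.

No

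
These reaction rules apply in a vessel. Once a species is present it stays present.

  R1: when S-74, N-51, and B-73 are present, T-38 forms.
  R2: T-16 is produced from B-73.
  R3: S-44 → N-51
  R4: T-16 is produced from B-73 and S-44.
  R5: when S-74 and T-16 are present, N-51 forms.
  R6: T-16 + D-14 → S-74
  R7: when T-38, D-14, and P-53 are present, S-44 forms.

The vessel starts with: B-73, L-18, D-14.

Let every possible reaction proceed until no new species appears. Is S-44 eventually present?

No

S-44 would need T-38, D-14, and P-53 (R7), but P-53 never forms.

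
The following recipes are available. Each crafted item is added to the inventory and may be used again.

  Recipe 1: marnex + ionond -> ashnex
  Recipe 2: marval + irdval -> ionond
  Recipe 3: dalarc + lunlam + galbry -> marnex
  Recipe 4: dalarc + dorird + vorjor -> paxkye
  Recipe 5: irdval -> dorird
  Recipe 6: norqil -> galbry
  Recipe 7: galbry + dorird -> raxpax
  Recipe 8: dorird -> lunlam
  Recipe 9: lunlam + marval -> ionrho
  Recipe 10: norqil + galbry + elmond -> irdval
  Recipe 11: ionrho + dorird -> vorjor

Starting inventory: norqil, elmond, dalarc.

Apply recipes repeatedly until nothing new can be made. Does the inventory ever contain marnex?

Using Recipe 6, norqil makes galbry.
Using Recipe 10, norqil, galbry, and elmond make irdval.
irdval -> dorird (Recipe 5).
dorird -> lunlam (Recipe 8).
dalarc + lunlam + galbry -> marnex (Recipe 3).

Yes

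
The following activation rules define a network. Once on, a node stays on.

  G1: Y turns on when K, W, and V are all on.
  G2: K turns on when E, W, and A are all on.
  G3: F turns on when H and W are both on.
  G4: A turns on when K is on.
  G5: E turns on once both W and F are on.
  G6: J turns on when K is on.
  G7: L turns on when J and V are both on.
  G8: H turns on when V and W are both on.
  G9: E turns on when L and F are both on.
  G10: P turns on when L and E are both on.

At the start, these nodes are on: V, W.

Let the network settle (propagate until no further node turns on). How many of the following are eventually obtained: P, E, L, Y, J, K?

V and W are on, so H turns on (G8).
H and W are on, so F turns on (G3).
G5: W and F on → E on.
P would need L and E (G10), but L never turns on.
E: reached.
L would need J and V (G7), but J never turns on.
Y would need K, W, and V (G1), but K never turns on.
J would need K (G6), but K never turns on.
K would need E, W, and A (G2), but A never turns on.
Reached: E — 1 of the 6.

1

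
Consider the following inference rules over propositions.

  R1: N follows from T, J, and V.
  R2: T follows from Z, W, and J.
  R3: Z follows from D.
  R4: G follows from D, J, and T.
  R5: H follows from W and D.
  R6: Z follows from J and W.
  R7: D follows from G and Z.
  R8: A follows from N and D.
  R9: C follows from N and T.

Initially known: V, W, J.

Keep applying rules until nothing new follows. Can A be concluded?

A would need N and D (R8), but D is never established.

No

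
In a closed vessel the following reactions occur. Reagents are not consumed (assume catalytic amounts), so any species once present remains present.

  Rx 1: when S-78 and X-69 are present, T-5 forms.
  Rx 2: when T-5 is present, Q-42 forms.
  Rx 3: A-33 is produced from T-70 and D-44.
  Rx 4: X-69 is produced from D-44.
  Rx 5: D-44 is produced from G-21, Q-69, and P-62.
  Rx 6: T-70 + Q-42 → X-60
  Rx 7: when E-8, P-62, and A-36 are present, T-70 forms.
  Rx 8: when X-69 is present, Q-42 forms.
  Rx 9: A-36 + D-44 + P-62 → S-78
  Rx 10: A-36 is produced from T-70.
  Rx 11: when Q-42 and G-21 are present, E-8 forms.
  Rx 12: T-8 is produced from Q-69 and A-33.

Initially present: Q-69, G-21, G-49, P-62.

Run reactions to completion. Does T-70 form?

No

T-70 would need E-8, P-62, and A-36 (Rx 7), but A-36 never forms.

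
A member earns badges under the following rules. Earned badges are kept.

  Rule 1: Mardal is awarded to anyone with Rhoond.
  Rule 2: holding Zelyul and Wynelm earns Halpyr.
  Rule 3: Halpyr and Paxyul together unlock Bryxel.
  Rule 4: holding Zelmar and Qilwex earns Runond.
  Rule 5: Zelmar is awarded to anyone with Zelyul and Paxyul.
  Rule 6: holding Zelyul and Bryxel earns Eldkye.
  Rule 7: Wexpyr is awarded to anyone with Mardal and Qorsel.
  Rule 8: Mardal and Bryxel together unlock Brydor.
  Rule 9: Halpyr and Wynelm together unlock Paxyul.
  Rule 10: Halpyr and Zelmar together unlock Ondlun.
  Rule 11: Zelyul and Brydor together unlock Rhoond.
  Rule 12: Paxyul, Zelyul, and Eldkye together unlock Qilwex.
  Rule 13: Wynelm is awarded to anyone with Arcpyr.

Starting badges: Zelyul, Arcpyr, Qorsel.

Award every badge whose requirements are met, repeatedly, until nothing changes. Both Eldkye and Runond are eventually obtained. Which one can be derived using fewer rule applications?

Eldkye: With Arcpyr, Wynelm is earned (Rule 13). With Zelyul and Wynelm, Halpyr is earned (Rule 2). With Halpyr and Wynelm, Paxyul is earned (Rule 9). With Halpyr and Paxyul, Bryxel is earned (Rule 3). With Zelyul and Bryxel, Eldkye is earned (Rule 6). [5 rule applications]
Runond: With Arcpyr, Wynelm is earned (Rule 13). With Zelyul and Wynelm, Halpyr is earned (Rule 2). With Halpyr and Wynelm, Paxyul is earned (Rule 9). With Halpyr and Paxyul, Bryxel is earned (Rule 3). With Zelyul and Paxyul, Zelmar is earned (Rule 5). With Zelyul and Bryxel, Eldkye is earned (Rule 6). With Paxyul, Zelyul, and Eldkye, Qilwex is earned (Rule 12). With Zelmar and Qilwex, Runond is earned (Rule 4). [8 rule applications]
Eldkye needs fewer.

Eldkye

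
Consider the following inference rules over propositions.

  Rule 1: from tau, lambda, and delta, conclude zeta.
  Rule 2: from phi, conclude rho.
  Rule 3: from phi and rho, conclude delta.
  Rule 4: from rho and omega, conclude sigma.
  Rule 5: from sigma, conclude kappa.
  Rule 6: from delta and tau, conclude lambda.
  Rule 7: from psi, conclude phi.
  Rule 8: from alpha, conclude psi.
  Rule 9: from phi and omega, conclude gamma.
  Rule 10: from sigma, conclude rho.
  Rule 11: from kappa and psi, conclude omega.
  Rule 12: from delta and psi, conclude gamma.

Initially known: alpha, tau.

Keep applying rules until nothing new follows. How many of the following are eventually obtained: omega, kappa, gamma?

From alpha, Rule 8 gives psi.
From psi, Rule 7 gives phi.
From phi, Rule 2 gives rho.
phi and rho hold, so delta follows (Rule 3).
From delta and psi, Rule 12 gives gamma.
omega would need kappa and psi (Rule 11), but kappa is never established.
kappa would need sigma (Rule 5), but sigma is never established.
gamma: reached.
Reached: gamma — 1 of the 3.

1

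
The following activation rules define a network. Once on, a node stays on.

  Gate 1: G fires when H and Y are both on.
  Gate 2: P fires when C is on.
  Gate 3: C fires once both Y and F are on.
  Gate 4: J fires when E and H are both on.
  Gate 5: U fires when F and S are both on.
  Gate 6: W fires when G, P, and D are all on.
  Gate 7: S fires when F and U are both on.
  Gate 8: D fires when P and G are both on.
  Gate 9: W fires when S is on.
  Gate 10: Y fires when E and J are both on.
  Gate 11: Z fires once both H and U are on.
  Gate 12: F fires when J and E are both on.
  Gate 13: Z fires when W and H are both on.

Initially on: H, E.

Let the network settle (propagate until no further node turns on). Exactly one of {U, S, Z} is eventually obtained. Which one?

Gate 4: E and H on → J on.
Gate 10: E and J on → Y on.
Gate 12: J and E on → F on.
Gate 1: H and Y on → G on.
Y and F are on, so C fires (Gate 3).
Gate 2: C on → P on.
P and G are on, so D fires (Gate 8).
Gate 6: G, P, and D on → W on.
Gate 13: W and H on → Z on.
S would need F and U (Gate 7), but U never turns on. U would need F and S (Gate 5), but S never turns on.

Z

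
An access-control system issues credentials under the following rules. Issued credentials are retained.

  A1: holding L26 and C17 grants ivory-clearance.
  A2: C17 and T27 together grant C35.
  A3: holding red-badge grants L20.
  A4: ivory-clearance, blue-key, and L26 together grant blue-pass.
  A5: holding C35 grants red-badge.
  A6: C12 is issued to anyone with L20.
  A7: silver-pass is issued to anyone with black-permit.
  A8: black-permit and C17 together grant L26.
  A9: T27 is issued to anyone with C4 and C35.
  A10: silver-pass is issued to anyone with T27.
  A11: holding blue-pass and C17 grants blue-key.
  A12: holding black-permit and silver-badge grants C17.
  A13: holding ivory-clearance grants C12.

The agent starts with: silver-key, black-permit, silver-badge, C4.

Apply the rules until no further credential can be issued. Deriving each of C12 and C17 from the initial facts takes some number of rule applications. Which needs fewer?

C17: Holding black-permit and silver-badge grants C17 (A12). [1 rule application]
C12: Holding black-permit and silver-badge grants C17 (A12). Holding black-permit and C17 grants L26 (A8). Holding L26 and C17 grants ivory-clearance (A1). Holding ivory-clearance grants C12 (A13). [4 rule applications]
C17 needs fewer.

C17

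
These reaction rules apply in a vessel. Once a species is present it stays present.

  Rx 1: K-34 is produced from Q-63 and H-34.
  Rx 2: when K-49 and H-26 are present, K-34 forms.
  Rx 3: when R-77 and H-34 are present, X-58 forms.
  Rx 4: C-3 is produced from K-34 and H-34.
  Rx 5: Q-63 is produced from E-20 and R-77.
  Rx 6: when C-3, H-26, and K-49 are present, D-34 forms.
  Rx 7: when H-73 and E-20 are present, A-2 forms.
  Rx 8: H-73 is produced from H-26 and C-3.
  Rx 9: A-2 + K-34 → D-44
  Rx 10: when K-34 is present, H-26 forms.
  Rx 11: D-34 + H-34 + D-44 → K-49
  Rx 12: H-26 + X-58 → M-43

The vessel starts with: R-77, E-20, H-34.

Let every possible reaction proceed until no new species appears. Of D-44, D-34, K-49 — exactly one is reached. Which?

D-44

E-20 and R-77 present → Q-63 forms (Rx 5).
Q-63 and H-34 present → K-34 forms (Rx 1).
K-34 and H-34 present → C-3 forms (Rx 4).
K-34 present → H-26 forms (Rx 10).
H-26 and C-3 present → H-73 forms (Rx 8).
H-73 and E-20 present → A-2 forms (Rx 7).
A-2 and K-34 present → D-44 forms (Rx 9).
D-34 would need C-3, H-26, and K-49 (Rx 6), but K-49 never forms. K-49 would need D-34, H-34, and D-44 (Rx 11), but D-34 never forms.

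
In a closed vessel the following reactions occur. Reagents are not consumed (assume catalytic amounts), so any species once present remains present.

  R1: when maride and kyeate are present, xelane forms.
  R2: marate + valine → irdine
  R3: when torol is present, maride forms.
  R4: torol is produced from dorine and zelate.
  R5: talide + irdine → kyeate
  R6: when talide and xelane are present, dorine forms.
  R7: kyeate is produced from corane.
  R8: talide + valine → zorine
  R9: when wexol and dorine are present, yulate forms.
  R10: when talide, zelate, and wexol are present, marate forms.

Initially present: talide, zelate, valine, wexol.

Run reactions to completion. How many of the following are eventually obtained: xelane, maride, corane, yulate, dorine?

xelane would need maride and kyeate (R1), but maride never forms.
maride would need torol (R3), but torol never forms.
No rule produces corane, and it is not given.
yulate would need wexol and dorine (R9), but dorine never forms.
dorine would need talide and xelane (R6), but xelane never forms.
None of the 5 are reached.

0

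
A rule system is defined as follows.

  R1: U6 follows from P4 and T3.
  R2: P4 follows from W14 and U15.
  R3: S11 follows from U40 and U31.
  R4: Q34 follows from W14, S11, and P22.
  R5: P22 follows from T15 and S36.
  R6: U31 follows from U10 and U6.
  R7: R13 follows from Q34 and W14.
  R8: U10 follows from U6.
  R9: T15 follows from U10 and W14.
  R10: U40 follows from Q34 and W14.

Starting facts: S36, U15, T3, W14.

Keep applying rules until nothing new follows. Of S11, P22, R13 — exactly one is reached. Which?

P22

W14 and U15 hold, so P4 follows (R2).
From P4 and T3, R1 gives U6.
U6 holds, so U10 follows (R8).
U10 and W14 hold, so T15 follows (R9).
T15 and S36 hold, so P22 follows (R5).
R13 would need Q34 and W14 (R7), but Q34 is never established. S11 would need U40 and U31 (R3), but U40 is never established.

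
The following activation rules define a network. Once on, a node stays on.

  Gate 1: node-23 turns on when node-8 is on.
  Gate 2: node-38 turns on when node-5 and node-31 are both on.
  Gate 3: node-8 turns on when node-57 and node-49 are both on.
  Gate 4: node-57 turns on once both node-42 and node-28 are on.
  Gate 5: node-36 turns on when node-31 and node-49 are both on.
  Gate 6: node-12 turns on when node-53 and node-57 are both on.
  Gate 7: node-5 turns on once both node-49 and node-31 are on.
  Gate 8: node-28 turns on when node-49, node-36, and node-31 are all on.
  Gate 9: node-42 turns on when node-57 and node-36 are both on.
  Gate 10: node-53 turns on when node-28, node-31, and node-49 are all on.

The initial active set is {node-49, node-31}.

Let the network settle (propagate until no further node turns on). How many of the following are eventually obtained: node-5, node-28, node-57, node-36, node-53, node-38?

5

node-31 and node-49 are on, so node-36 turns on (Gate 5).
node-49 and node-31 are on, so node-5 turns on (Gate 7).
node-5 and node-31 are on, so node-38 turns on (Gate 2).
Gate 8: node-49, node-36, and node-31 on → node-28 on.
Gate 10: node-28, node-31, and node-49 on → node-53 on.
node-5: reached.
node-28: reached.
node-57 would need node-42 and node-28 (Gate 4), but node-42 never turns on.
node-36: reached.
node-53: reached.
node-38: reached.
Reached: node-5, node-28, node-36, node-53, and node-38 — 5 of the 6.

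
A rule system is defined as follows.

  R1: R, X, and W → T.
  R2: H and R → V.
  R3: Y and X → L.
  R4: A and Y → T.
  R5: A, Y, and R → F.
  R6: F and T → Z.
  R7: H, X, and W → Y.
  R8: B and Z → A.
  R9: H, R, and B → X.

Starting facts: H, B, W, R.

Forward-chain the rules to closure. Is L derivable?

Yes

H, R, and B hold, so X follows (R9).
H, X, and W hold, so Y follows (R7).
From Y and X, R3 gives L.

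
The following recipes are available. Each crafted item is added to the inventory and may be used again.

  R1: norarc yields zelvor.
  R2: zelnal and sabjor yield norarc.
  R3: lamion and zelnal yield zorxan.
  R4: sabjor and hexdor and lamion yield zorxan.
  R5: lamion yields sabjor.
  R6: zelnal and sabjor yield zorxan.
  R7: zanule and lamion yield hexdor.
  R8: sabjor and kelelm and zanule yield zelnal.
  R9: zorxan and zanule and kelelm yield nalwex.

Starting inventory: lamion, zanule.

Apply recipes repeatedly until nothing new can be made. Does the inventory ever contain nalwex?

No

nalwex would need zorxan, zanule, and kelelm (R9), but kelelm is never obtained.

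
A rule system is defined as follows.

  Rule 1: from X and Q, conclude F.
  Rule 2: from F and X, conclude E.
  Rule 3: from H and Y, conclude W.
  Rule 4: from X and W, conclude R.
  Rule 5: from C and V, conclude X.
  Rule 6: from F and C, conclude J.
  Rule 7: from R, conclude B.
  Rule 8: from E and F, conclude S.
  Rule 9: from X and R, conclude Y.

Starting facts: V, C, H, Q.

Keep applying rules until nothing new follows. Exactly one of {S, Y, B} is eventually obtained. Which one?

S

From C and V, Rule 5 gives X.
X and Q hold, so F follows (Rule 1).
F and X hold, so E follows (Rule 2).
E and F hold, so S follows (Rule 8).
B would need R (Rule 7), but R is never established. Y would need X and R (Rule 9), but R is never established.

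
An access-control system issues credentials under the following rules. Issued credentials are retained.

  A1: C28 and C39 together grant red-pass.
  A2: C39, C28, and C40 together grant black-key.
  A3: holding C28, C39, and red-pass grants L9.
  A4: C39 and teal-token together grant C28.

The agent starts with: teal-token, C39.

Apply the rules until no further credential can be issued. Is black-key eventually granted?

black-key would need C39, C28, and C40 (A2), but C40 is never granted.

No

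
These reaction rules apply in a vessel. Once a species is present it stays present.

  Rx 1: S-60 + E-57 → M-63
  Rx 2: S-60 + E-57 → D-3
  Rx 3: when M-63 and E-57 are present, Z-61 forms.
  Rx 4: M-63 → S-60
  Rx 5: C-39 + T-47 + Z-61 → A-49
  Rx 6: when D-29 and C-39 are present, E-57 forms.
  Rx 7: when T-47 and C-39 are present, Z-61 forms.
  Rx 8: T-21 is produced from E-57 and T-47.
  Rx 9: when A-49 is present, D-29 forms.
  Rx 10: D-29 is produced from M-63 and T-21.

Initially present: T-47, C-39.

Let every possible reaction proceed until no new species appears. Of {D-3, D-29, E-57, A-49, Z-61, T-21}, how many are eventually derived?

T-47 and C-39 present → Z-61 forms (Rx 7).
C-39, T-47, and Z-61 present → A-49 forms (Rx 5).
A-49 present → D-29 forms (Rx 9).
D-29 and C-39 present → E-57 forms (Rx 6).
E-57 and T-47 present → T-21 forms (Rx 8).
D-3 would need S-60 and E-57 (Rx 2), but S-60 never forms.
D-29: reached.
E-57: reached.
A-49: reached.
Z-61: reached.
T-21: reached.
Reached: D-29, E-57, A-49, Z-61, and T-21 — 5 of the 6.

5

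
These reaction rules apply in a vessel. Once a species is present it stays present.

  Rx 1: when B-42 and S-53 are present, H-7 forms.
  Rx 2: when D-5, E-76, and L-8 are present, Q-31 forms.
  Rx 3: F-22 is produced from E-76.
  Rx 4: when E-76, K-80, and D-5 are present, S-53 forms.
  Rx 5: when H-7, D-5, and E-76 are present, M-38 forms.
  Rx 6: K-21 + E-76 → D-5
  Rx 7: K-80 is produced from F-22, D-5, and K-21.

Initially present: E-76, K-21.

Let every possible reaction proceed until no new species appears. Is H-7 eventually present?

H-7 would need B-42 and S-53 (Rx 1), but B-42 never forms.

No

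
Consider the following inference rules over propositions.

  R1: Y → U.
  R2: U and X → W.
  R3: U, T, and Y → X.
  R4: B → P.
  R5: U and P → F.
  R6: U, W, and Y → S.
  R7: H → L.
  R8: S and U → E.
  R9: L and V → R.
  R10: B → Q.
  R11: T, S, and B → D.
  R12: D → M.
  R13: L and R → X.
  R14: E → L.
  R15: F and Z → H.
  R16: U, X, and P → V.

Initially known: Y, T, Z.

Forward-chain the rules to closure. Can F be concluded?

F would need U and P (R5), but P is never established.

No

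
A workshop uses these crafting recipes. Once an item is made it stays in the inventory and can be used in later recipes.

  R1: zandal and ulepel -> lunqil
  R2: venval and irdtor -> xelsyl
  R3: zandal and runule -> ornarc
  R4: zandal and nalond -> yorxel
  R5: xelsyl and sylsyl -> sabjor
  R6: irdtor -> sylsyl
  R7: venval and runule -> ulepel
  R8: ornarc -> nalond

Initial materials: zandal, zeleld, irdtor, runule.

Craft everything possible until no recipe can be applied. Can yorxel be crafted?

Yes

Using R3, zandal and runule make ornarc.
ornarc -> nalond (R8).
zandal and nalond -> yorxel (R4).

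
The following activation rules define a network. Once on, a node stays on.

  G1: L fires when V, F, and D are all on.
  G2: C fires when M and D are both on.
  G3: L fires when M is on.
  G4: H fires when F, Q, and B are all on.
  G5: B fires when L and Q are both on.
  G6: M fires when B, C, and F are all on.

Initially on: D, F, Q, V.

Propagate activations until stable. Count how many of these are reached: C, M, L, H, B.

3

G1: V, F, and D on → L on.
L and Q are on, so B fires (G5).
G4: F, Q, and B on → H on.
C would need M and D (G2), but M never turns on.
M would need B, C, and F (G6), but C never turns on.
L: reached.
H: reached.
B: reached.
Reached: L, H, and B — 3 of the 5.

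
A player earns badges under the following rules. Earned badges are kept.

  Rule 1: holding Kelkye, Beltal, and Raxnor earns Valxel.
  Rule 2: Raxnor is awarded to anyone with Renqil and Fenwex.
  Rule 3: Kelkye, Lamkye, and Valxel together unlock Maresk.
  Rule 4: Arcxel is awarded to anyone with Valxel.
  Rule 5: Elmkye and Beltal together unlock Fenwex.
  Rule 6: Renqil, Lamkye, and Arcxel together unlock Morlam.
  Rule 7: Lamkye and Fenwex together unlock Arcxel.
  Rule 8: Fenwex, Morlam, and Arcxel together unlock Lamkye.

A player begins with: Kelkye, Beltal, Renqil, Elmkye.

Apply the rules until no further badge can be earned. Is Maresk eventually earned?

No

Maresk would need Kelkye, Lamkye, and Valxel (Rule 3), but Lamkye is never earned.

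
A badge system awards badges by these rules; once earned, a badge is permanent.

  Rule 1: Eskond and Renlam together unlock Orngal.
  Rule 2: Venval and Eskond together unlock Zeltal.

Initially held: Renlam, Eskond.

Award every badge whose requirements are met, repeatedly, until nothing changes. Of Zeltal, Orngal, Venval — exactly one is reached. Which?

With Eskond and Renlam, Orngal is earned (Rule 1).
No rule produces Venval, and it is not given. Zeltal would need Venval and Eskond (Rule 2), but Venval is never earned.

Orngal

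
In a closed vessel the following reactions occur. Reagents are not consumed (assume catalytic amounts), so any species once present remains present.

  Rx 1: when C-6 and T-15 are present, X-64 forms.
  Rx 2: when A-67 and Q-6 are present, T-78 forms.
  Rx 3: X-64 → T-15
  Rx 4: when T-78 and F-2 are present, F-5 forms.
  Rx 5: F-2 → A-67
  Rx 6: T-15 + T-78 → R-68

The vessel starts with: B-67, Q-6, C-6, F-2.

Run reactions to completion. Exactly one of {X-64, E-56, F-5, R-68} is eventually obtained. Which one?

F-2 present → A-67 forms (Rx 5).
A-67 and Q-6 present → T-78 forms (Rx 2).
T-78 and F-2 present → F-5 forms (Rx 4).
X-64 would need C-6 and T-15 (Rx 1), but T-15 never forms. No rule produces E-56, and it is not given. R-68 would need T-15 and T-78 (Rx 6), but T-15 never forms.

F-5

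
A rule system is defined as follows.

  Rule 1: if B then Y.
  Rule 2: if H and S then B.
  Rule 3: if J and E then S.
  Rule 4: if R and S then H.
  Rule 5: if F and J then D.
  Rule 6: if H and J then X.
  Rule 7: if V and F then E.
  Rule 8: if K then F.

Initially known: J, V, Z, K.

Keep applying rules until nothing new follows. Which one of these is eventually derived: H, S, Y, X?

S

K holds, so F follows (Rule 8).
From V and F, Rule 7 gives E.
From J and E, Rule 3 gives S.
X would need H and J (Rule 6), but H is never established. H would need R and S (Rule 4), but R is never established. Y would need B (Rule 1), but B is never established.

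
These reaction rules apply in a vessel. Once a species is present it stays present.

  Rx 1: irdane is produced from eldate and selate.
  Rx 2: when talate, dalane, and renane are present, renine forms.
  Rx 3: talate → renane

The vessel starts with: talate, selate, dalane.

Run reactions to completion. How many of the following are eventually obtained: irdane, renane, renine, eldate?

talate present → renane forms (Rx 3).
talate, dalane, and renane present → renine forms (Rx 2).
irdane would need eldate and selate (Rx 1), but eldate never forms.
renane: reached.
renine: reached.
No rule produces eldate, and it is not given.
Reached: renane and renine — 2 of the 4.

2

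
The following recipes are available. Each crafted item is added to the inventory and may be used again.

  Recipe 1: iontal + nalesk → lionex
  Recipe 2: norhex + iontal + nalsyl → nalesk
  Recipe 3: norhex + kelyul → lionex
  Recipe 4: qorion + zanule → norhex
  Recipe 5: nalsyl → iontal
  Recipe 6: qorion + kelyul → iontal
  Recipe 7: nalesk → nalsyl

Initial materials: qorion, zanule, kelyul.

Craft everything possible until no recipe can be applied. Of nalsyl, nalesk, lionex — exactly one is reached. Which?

lionex

qorion + zanule → norhex (Recipe 4).
norhex + kelyul → lionex (Recipe 3).
nalsyl would need nalesk (Recipe 7), but nalesk is never obtained. nalesk would need norhex, iontal, and nalsyl (Recipe 2), but nalsyl is never obtained.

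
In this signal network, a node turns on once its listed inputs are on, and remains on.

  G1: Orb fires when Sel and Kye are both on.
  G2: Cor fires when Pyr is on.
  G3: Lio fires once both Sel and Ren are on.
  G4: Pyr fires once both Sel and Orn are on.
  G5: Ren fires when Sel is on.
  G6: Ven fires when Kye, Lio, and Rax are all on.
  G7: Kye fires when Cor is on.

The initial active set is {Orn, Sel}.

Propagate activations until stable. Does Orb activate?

Sel and Orn are on, so Pyr fires (G4).
G2: Pyr on → Cor on.
Cor is on, so Kye fires (G7).
Sel and Kye are on, so Orb fires (G1).

Yes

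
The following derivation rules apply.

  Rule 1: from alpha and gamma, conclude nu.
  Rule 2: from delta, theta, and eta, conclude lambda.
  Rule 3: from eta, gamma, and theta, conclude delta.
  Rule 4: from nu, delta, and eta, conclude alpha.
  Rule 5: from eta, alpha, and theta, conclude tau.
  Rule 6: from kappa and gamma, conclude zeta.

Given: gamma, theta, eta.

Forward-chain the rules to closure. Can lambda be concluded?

Yes

From eta, gamma, and theta, Rule 3 gives delta.
delta, theta, and eta hold, so lambda follows (Rule 2).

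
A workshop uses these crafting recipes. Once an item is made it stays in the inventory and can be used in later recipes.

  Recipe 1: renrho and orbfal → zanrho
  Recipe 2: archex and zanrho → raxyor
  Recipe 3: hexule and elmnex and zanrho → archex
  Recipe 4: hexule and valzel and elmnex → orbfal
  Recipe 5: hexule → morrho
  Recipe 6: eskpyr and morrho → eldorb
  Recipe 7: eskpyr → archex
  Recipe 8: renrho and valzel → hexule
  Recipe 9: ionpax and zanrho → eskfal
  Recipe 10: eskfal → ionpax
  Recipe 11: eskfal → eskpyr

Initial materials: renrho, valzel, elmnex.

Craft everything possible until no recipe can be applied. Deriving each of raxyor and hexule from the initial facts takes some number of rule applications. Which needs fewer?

hexule: Using Recipe 8, renrho and valzel make hexule. [1 rule application]
raxyor: renrho and valzel → hexule (Recipe 8). hexule and valzel and elmnex → orbfal (Recipe 4). renrho and orbfal → zanrho (Recipe 1). Using Recipe 3, hexule, elmnex, and zanrho make archex. archex and zanrho → raxyor (Recipe 2). [5 rule applications]
hexule needs fewer.

hexule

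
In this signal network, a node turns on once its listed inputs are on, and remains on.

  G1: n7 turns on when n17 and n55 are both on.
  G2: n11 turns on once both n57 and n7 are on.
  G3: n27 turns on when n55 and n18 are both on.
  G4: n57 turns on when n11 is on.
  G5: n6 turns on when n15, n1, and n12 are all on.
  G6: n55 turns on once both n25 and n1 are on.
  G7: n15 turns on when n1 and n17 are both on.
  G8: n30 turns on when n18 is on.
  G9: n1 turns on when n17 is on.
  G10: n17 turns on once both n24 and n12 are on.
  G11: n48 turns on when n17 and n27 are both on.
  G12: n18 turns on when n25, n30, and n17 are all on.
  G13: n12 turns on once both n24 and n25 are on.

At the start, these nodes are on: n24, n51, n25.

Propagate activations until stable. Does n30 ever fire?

No

n30 would need n18 (G8), but n18 never turns on.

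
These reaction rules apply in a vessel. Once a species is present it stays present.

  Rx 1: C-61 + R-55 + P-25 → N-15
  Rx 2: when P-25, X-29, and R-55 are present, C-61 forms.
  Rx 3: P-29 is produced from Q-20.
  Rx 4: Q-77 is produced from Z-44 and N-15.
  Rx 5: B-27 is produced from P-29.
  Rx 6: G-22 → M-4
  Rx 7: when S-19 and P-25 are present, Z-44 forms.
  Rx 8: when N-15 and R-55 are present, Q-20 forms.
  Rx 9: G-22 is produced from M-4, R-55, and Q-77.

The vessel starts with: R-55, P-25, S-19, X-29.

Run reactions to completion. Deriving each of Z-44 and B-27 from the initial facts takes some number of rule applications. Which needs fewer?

Z-44: S-19 and P-25 present → Z-44 forms (Rx 7). [1 rule application]
B-27: P-25, X-29, and R-55 present → C-61 forms (Rx 2). C-61, R-55, and P-25 present → N-15 forms (Rx 1). N-15 and R-55 present → Q-20 forms (Rx 8). Q-20 present → P-29 forms (Rx 3). P-29 present → B-27 forms (Rx 5). [5 rule applications]
Z-44 needs fewer.

Z-44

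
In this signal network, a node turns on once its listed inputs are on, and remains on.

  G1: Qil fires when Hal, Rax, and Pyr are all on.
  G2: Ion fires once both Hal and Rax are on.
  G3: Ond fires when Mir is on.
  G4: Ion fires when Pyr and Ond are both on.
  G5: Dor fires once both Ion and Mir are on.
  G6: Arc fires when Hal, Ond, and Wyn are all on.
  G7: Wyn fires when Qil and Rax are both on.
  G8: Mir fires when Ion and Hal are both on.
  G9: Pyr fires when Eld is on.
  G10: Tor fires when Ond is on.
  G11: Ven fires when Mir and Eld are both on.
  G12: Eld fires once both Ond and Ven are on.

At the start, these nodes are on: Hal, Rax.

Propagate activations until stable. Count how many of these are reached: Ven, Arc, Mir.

1

Hal and Rax are on, so Ion fires (G2).
G8: Ion and Hal on → Mir on.
Ven would need Mir and Eld (G11), but Eld never turns on.
Arc would need Hal, Ond, and Wyn (G6), but Wyn never turns on.
Mir: reached.
Reached: Mir — 1 of the 3.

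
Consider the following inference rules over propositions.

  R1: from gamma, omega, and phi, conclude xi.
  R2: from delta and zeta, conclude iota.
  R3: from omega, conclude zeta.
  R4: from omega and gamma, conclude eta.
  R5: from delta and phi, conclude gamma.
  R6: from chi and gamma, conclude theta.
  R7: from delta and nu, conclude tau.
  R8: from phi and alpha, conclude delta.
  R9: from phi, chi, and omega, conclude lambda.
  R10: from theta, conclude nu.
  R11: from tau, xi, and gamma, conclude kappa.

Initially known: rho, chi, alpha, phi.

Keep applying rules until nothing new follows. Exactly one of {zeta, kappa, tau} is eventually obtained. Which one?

phi and alpha hold, so delta follows (R8).
delta and phi hold, so gamma follows (R5).
From chi and gamma, R6 gives theta.
theta holds, so nu follows (R10).
delta and nu hold, so tau follows (R7).
zeta would need omega (R3), but omega is never established. kappa would need tau, xi, and gamma (R11), but xi is never established.

tau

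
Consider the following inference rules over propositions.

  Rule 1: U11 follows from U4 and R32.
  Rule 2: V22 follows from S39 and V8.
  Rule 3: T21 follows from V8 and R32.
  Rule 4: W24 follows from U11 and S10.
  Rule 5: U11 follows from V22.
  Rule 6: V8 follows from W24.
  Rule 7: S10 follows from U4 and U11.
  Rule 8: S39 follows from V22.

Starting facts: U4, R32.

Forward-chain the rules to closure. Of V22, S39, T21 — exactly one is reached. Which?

T21

From U4 and R32, Rule 1 gives U11.
From U4 and U11, Rule 7 gives S10.
From U11 and S10, Rule 4 gives W24.
W24 holds, so V8 follows (Rule 6).
From V8 and R32, Rule 3 gives T21.
S39 would need V22 (Rule 8), but V22 is never established. V22 would need S39 and V8 (Rule 2), but S39 is never established.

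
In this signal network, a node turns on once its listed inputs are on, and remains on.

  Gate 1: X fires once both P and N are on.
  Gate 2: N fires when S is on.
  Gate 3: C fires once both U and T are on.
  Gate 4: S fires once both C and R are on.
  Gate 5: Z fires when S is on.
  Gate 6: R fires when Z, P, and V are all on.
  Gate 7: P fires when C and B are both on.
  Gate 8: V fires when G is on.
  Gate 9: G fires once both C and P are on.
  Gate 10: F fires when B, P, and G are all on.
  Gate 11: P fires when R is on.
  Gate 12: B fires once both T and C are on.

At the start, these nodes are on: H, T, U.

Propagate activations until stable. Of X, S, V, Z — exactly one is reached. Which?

Gate 3: U and T on → C on.
T and C are on, so B fires (Gate 12).
Gate 7: C and B on → P on.
Gate 9: C and P on → G on.
G is on, so V fires (Gate 8).
X would need P and N (Gate 1), but N never turns on. Z would need S (Gate 5), but S never turns on. S would need C and R (Gate 4), but R never turns on.

V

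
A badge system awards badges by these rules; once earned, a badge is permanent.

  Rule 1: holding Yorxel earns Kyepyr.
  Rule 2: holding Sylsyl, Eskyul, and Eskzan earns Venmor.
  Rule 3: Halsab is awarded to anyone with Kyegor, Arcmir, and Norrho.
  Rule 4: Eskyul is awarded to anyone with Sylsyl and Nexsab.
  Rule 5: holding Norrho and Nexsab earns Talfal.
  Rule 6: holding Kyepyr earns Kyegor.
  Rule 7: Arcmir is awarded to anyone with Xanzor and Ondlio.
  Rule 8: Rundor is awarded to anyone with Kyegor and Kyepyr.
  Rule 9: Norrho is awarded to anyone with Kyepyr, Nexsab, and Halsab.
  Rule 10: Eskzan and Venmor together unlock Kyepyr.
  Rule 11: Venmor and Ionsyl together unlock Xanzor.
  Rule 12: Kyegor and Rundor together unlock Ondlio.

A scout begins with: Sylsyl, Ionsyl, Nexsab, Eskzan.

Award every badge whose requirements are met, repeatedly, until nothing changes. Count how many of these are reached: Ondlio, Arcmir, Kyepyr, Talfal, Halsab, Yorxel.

3

With Sylsyl and Nexsab, Eskyul is earned (Rule 4).
With Sylsyl, Eskyul, and Eskzan, Venmor is earned (Rule 2).
With Venmor and Ionsyl, Xanzor is earned (Rule 11).
With Eskzan and Venmor, Kyepyr is earned (Rule 10).
With Kyepyr, Kyegor is earned (Rule 6).
With Kyegor and Kyepyr, Rundor is earned (Rule 8).
With Kyegor and Rundor, Ondlio is earned (Rule 12).
With Xanzor and Ondlio, Arcmir is earned (Rule 7).
Ondlio: reached.
Arcmir: reached.
Kyepyr: reached.
Talfal would need Norrho and Nexsab (Rule 5), but Norrho is never earned.
Halsab would need Kyegor, Arcmir, and Norrho (Rule 3), but Norrho is never earned.
No rule produces Yorxel, and it is not given.
Reached: Ondlio, Arcmir, and Kyepyr — 3 of the 6.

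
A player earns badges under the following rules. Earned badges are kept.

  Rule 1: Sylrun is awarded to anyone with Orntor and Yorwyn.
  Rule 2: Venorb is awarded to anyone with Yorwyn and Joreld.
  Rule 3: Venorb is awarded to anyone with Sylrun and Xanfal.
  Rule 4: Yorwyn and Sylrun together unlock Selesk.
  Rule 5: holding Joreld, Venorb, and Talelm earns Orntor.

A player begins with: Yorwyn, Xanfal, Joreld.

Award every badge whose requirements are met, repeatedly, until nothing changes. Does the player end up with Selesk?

No

Selesk would need Yorwyn and Sylrun (Rule 4), but Sylrun is never earned.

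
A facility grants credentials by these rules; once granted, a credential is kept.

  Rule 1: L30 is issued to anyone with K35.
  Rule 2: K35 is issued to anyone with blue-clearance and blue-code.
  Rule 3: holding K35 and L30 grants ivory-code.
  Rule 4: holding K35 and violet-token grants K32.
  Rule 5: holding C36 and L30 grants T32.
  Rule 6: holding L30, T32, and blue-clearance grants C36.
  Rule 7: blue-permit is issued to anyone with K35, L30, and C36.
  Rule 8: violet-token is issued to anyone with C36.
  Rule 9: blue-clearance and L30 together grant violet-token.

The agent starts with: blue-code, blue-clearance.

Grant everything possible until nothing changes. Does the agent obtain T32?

T32 would need C36 and L30 (Rule 5), but C36 is never granted.

No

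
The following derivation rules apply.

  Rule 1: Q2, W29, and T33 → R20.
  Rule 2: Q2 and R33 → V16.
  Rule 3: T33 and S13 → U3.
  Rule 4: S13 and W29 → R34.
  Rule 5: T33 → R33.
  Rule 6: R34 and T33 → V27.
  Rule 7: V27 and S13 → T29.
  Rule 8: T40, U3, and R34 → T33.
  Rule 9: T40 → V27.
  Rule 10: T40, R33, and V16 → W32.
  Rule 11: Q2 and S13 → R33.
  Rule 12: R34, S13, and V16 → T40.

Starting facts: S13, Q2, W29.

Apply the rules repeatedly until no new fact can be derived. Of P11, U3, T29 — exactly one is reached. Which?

From S13 and W29, Rule 4 gives R34.
From Q2 and S13, Rule 11 gives R33.
From Q2 and R33, Rule 2 gives V16.
R34, S13, and V16 hold, so T40 follows (Rule 12).
T40 holds, so V27 follows (Rule 9).
From V27 and S13, Rule 7 gives T29.
U3 would need T33 and S13 (Rule 3), but T33 is never established. No rule produces P11, and it is not given.

T29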